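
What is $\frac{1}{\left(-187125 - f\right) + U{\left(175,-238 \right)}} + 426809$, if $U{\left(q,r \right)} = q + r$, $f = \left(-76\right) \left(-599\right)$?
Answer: $\frac{99323576007}{232712} \approx 4.2681 \cdot 10^{5}$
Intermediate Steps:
$f = 45524$
$\frac{1}{\left(-187125 - f\right) + U{\left(175,-238 \right)}} + 426809 = \frac{1}{\left(-187125 - 45524\right) + \left(175 - 238\right)} + 426809 = \frac{1}{\left(-187125 - 45524\right) - 63} + 426809 = \frac{1}{-232649 - 63} + 426809 = \frac{1}{-232712} + 426809 = - \frac{1}{232712} + 426809 = \frac{99323576007}{232712}$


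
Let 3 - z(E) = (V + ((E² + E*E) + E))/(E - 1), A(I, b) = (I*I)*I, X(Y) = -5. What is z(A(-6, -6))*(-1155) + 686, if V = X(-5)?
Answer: -15446164/31 ≈ -4.9826e+5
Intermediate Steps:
V = -5
A(I, b) = I³ (A(I, b) = I²*I = I³)
z(E) = 3 - (-5 + E + 2*E²)/(-1 + E) (z(E) = 3 - (-5 + ((E² + E*E) + E))/(E - 1) = 3 - (-5 + ((E² + E²) + E))/(-1 + E) = 3 - (-5 + (2*E² + E))/(-1 + E) = 3 - (-5 + (E + 2*E²))/(-1 + E) = 3 - (-5 + E + 2*E²)/(-1 + E))
z(A(-6, -6))*(-1155) + 686 = (2*(1 + (-6)³ - ((-6)³)²)/(-1 + (-6)³))*(-1155) + 686 = (2*(1 - 216 - 1*(-216)²)/(-1 - 216))*(-1155) + 686 = (2*(1 - 216 - 1*46656)/(-217))*(-1155) + 686 = (2*(-1/217)*(1 - 216 - 46656))*(-1155) + 686 = (2*(-1/217)*(-46871))*(-1155) + 686 = (93742/217)*(-1155) + 686 = -15467430/31 + 686 = -15446164/31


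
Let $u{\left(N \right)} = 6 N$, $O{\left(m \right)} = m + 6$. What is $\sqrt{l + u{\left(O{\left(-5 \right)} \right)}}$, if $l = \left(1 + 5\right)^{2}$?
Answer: $\sqrt{42} \approx 6.4807$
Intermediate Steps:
$O{\left(m \right)} = 6 + m$
$l = 36$ ($l = 6^{2} = 36$)
$\sqrt{l + u{\left(O{\left(-5 \right)} \right)}} = \sqrt{36 + 6 \left(6 - 5\right)} = \sqrt{36 + 6 \cdot 1} = \sqrt{36 + 6} = \sqrt{42}$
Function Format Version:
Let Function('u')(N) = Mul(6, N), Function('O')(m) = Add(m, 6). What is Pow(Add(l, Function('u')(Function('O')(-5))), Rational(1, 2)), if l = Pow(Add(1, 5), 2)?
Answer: Pow(42, Rational(1, 2)) ≈ 6.4807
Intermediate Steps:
Function('O')(m) = Add(6, m)
l = 36 (l = Pow(6, 2) = 36)
Pow(Add(l, Function('u')(Function('O')(-5))), Rational(1, 2)) = Pow(Add(36, Mul(6, Add(6, -5))), Rational(1, 2)) = Pow(Add(36, Mul(6, 1)), Rational(1, 2)) = Pow(Add(36, 6), Rational(1, 2)) = Pow(42, Rational(1, 2))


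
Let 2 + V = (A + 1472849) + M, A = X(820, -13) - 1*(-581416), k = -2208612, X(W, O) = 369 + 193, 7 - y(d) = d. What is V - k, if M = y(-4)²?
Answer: 4263558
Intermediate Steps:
y(d) = 7 - d
X(W, O) = 562
M = 121 (M = (7 - 1*(-4))² = (7 + 4)² = 11² = 121)
A = 581978 (A = 562 - 1*(-581416) = 562 + 581416 = 581978)
V = 2054946 (V = -2 + ((581978 + 1472849) + 121) = -2 + (2054827 + 121) = -2 + 2054948 = 2054946)
V - k = 2054946 - 1*(-2208612) = 2054946 + 2208612 = 4263558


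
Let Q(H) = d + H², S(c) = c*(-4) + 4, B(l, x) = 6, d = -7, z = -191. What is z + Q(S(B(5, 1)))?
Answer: 202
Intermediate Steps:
S(c) = 4 - 4*c (S(c) = -4*c + 4 = 4 - 4*c)
Q(H) = -7 + H²
z + Q(S(B(5, 1))) = -191 + (-7 + (4 - 4*6)²) = -191 + (-7 + (4 - 24)²) = -191 + (-7 + (-20)²) = -191 + (-7 + 400) = -191 + 393 = 202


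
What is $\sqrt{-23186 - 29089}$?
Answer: $5 i \sqrt{2091} \approx 228.64 i$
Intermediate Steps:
$\sqrt{-23186 - 29089} = \sqrt{-52275} = 5 i \sqrt{2091}$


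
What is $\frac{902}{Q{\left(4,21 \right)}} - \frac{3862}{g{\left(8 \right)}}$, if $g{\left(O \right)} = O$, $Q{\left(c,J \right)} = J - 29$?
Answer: $- \frac{1191}{2} \approx -595.5$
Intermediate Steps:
$Q{\left(c,J \right)} = -29 + J$
$\frac{902}{Q{\left(4,21 \right)}} - \frac{3862}{g{\left(8 \right)}} = \frac{902}{-29 + 21} - \frac{3862}{8} = \frac{902}{-8} - \frac{1931}{4} = 902 \left(- \frac{1}{8}\right) - \frac{1931}{4} = - \frac{451}{4} - \frac{1931}{4} = - \frac{1191}{2}$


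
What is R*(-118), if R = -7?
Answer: 826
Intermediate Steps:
R*(-118) = -7*(-118) = 826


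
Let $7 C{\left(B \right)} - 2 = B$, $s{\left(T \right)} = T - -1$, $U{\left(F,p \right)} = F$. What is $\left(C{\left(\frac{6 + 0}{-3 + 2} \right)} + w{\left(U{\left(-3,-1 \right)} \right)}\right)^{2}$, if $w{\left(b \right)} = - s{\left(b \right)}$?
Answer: $\frac{100}{49} \approx 2.0408$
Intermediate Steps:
$s{\left(T \right)} = 1 + T$ ($s{\left(T \right)} = T + 1 = 1 + T$)
$C{\left(B \right)} = \frac{2}{7} + \frac{B}{7}$
$w{\left(b \right)} = -1 - b$ ($w{\left(b \right)} = - (1 + b) = -1 - b$)
$\left(C{\left(\frac{6 + 0}{-3 + 2} \right)} + w{\left(U{\left(-3,-1 \right)} \right)}\right)^{2} = \left(\left(\frac{2}{7} + \frac{\left(6 + 0\right) \frac{1}{-3 + 2}}{7}\right) - -2\right)^{2} = \left(\left(\frac{2}{7} + \frac{6 \frac{1}{-1}}{7}\right) + \left(-1 + 3\right)\right)^{2} = \left(\left(\frac{2}{7} + \frac{6 \left(-1\right)}{7}\right) + 2\right)^{2} = \left(\left(\frac{2}{7} + \frac{1}{7} \left(-6\right)\right) + 2\right)^{2} = \left(\left(\frac{2}{7} - \frac{6}{7}\right) + 2\right)^{2} = \left(- \frac{4}{7} + 2\right)^{2} = \left(\frac{10}{7}\right)^{2} = \frac{100}{49}$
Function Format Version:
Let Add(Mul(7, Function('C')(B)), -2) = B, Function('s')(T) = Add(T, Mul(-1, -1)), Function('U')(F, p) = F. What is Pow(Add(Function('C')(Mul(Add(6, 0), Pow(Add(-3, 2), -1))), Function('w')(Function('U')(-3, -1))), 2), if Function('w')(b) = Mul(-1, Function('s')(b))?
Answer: Rational(100, 49) ≈ 2.0408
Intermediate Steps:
Function('s')(T) = Add(1, T) (Function('s')(T) = Add(T, 1) = Add(1, T))
Function('C')(B) = Add(Rational(2, 7), Mul(Rational(1, 7), B))
Function('w')(b) = Add(-1, Mul(-1, b)) (Function('w')(b) = Mul(-1, Add(1, b)) = Add(-1, Mul(-1, b)))
Pow(Add(Function('C')(Mul(Add(6, 0), Pow(Add(-3, 2), -1))), Function('w')(Function('U')(-3, -1))), 2) = Pow(Add(Add(Rational(2, 7), Mul(Rational(1, 7), Mul(Add(6, 0), Pow(Add(-3, 2), -1)))), Add(-1, Mul(-1, -3))), 2) = Pow(Add(Add(Rational(2, 7), Mul(Rational(1, 7), Mul(6, Pow(-1, -1)))), Add(-1, 3)), 2) = Pow(Add(Add(Rational(2, 7), Mul(Rational(1, 7), Mul(6, -1))), 2), 2) = Pow(Add(Add(Rational(2, 7), Mul(Rational(1, 7), -6)), 2), 2) = Pow(Add(Add(Rational(2, 7), Rational(-6, 7)), 2), 2) = Pow(Add(Rational(-4, 7), 2), 2) = Pow(Rational(10, 7), 2) = Rational(100, 49)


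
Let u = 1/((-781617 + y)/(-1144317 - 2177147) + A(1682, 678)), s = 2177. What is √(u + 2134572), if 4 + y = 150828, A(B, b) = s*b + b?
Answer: 2*√12837639225451943975748088909577/4904753376169 ≈ 1461.0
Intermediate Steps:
A(B, b) = 2178*b (A(B, b) = 2177*b + b = 2178*b)
y = 150824 (y = -4 + 150828 = 150824)
u = 3321464/4904753376169 (u = 1/((-781617 + 150824)/(-1144317 - 2177147) + 2178*678) = 1/(-630793/(-3321464) + 1476684) = 1/(-630793*(-1/3321464) + 1476684) = 1/(630793/3321464 + 1476684) = 1/(4904753376169/3321464) = 3321464/4904753376169 ≈ 6.7719e-7)
√(u + 2134572) = √(3321464/4904753376169 + 2134572) = √(10469549223679136132/4904753376169) = 2*√12837639225451943975748088909577/4904753376169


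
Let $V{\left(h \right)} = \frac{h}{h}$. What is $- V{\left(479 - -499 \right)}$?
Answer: $-1$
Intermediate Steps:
$V{\left(h \right)} = 1$
$- V{\left(479 - -499 \right)} = \left(-1\right) 1 = -1$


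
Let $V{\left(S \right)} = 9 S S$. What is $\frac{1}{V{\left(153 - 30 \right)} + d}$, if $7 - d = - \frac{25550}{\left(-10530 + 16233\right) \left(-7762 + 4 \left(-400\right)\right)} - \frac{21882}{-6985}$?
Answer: $\frac{186469764855}{25390630695293939} \approx 7.344 \cdot 10^{-6}$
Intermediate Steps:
$V{\left(S \right)} = 9 S^{2}$
$d = \frac{721042872284}{186469764855}$ ($d = 7 - \left(- \frac{25550}{\left(-10530 + 16233\right) \left(-7762 + 4 \left(-400\right)\right)} - \frac{21882}{-6985}\right) = 7 - \left(- \frac{25550}{5703 \left(-7762 - 1600\right)} - - \frac{21882}{6985}\right) = 7 - \left(- \frac{25550}{5703 \left(-9362\right)} + \frac{21882}{6985}\right) = 7 - \left(- \frac{25550}{-53391486} + \frac{21882}{6985}\right) = 7 - \left(\left(-25550\right) \left(- \frac{1}{53391486}\right) + \frac{21882}{6985}\right) = 7 - \left(\frac{12775}{26695743} + \frac{21882}{6985}\right) = 7 - \frac{584245481701}{186469764855} = \frac{721042872284}{186469764855} \approx 3.8668$)
$\frac{1}{V{\left(153 - 30 \right)} + d} = \frac{1}{9 \left(153 - 30\right)^{2} + \frac{721042872284}{186469764855}} = \frac{1}{9 \cdot 123^{2} + \frac{721042872284}{186469764855}} = \frac{1}{9 \cdot 15129 + \frac{721042872284}{186469764855}} = \frac{1}{136161 + \frac{721042872284}{186469764855}} = \frac{1}{\frac{25390630695293939}{186469764855}} = \frac{186469764855}{25390630695293939}$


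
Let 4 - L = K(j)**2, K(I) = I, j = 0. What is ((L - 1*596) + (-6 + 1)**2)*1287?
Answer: -729729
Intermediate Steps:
L = 4 (L = 4 - 1*0**2 = 4 - 1*0 = 4 + 0 = 4)
((L - 1*596) + (-6 + 1)**2)*1287 = ((4 - 1*596) + (-6 + 1)**2)*1287 = ((4 - 596) + (-5)**2)*1287 = (-592 + 25)*1287 = -567*1287 = -729729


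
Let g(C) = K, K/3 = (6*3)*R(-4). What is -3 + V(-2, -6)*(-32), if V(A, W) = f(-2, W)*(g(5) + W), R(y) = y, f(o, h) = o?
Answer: -14211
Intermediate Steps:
K = -216 (K = 3*((6*3)*(-4)) = 3*(18*(-4)) = 3*(-72) = -216)
g(C) = -216
V(A, W) = 432 - 2*W (V(A, W) = -2*(-216 + W) = 432 - 2*W)
-3 + V(-2, -6)*(-32) = -3 + (432 - 2*(-6))*(-32) = -3 + (432 + 12)*(-32) = -3 + 444*(-32) = -3 - 14208 = -14211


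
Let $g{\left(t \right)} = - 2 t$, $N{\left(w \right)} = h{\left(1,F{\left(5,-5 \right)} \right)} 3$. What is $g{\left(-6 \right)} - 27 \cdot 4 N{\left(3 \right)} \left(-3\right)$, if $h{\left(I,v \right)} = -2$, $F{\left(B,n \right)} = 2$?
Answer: $-1932$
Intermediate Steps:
$N{\left(w \right)} = -6$ ($N{\left(w \right)} = \left(-2\right) 3 = -6$)
$g{\left(-6 \right)} - 27 \cdot 4 N{\left(3 \right)} \left(-3\right) = \left(-2\right) \left(-6\right) - 27 \cdot 4 \left(-6\right) \left(-3\right) = 12 - 27 \left(\left(-24\right) \left(-3\right)\right) = 12 - 1944 = -1932$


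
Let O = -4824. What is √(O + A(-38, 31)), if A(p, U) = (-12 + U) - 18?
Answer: I*√4823 ≈ 69.448*I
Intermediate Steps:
A(p, U) = -30 + U
√(O + A(-38, 31)) = √(-4824 + (-30 + 31)) = √(-4824 + 1) = √(-4823) = I*√4823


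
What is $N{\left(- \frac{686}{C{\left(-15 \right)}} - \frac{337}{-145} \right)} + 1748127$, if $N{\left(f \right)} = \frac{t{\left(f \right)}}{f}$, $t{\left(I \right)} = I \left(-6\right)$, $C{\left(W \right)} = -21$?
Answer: $1748121$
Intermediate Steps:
$t{\left(I \right)} = - 6 I$
$N{\left(f \right)} = -6$ ($N{\left(f \right)} = \frac{\left(-6\right) f}{f} = -6$)
$N{\left(- \frac{686}{C{\left(-15 \right)}} - \frac{337}{-145} \right)} + 1748127 = -6 + 1748127 = 1748121$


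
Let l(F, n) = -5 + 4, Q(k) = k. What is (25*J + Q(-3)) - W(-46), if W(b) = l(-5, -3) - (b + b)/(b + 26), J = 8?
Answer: 1013/5 ≈ 202.60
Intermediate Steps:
l(F, n) = -1
W(b) = -1 - 2*b/(26 + b) (W(b) = -1 - (b + b)/(b + 26) = -1 - 2*b/(26 + b))
(25*J + Q(-3)) - W(-46) = (25*8 - 3) - (-26 - 3*(-46))/(26 - 46) = (200 - 3) - (-26 + 138)/(-20) = 197 - (-1)*112/20 = 197 - 1*(-28/5) = 197 + 28/5 = 1013/5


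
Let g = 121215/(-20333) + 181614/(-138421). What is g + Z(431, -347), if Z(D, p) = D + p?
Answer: 215947733235/2814514193 ≈ 76.726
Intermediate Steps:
g = -20471458977/2814514193 (g = 121215*(-1/20333) + 181614*(-1/138421) = -121215/20333 - 181614/138421 = -20471458977/2814514193 ≈ -7.2735)
g + Z(431, -347) = -20471458977/2814514193 + (431 - 347) = -20471458977/2814514193 + 84 = 215947733235/2814514193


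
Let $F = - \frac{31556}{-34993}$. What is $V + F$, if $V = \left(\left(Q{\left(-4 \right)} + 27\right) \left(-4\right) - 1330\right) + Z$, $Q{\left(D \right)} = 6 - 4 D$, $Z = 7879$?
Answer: $\frac{31763155}{4999} \approx 6353.9$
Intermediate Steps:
$F = \frac{4508}{4999}$ ($F = \left(-31556\right) \left(- \frac{1}{34993}\right) = \frac{4508}{4999} \approx 0.90178$)
$V = 6353$ ($V = \left(\left(\left(6 - -16\right) + 27\right) \left(-4\right) - 1330\right) + 7879 = \left(\left(\left(6 + 16\right) + 27\right) \left(-4\right) - 1330\right) + 7879 = \left(\left(22 + 27\right) \left(-4\right) - 1330\right) + 7879 = \left(49 \left(-4\right) - 1330\right) + 7879 = \left(-196 - 1330\right) + 7879 = -1526 + 7879 = 6353$)
$V + F = 6353 + \frac{4508}{4999} = \frac{31763155}{4999}$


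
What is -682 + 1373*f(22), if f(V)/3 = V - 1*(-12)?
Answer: 139364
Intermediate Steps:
f(V) = 36 + 3*V (f(V) = 3*(V - 1*(-12)) = 3*(V + 12) = 3*(12 + V) = 36 + 3*V)
-682 + 1373*f(22) = -682 + 1373*(36 + 3*22) = -682 + 1373*(36 + 66) = -682 + 1373*102 = -682 + 140046 = 139364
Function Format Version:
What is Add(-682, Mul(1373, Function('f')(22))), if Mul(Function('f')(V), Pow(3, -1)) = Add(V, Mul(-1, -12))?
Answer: 139364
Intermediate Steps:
Function('f')(V) = Add(36, Mul(3, V)) (Function('f')(V) = Mul(3, Add(V, Mul(-1, -12))) = Mul(3, Add(V, 12)) = Mul(3, Add(12, V)) = Add(36, Mul(3, V)))
Add(-682, Mul(1373, Function('f')(22))) = Add(-682, Mul(1373, Add(36, Mul(3, 22)))) = Add(-682, Mul(1373, Add(36, 66))) = Add(-682, Mul(1373, 102)) = Add(-682, 140046) = 139364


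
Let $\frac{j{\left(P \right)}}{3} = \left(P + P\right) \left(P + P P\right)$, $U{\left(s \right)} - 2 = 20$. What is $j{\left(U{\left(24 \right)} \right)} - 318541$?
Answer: $-251749$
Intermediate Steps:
$U{\left(s \right)} = 22$ ($U{\left(s \right)} = 2 + 20 = 22$)
$j{\left(P \right)} = 6 P \left(P + P^{2}\right)$ ($j{\left(P \right)} = 3 \left(P + P\right) \left(P + P P\right) = 3 \cdot 2 P \left(P + P^{2}\right) = 6 P \left(P + P^{2}\right)$)
$j{\left(U{\left(24 \right)} \right)} - 318541 = 6 \cdot 22^{2} \left(1 + 22\right) - 318541 = 6 \cdot 484 \cdot 23 - 318541 = 66792 - 318541 = -251749$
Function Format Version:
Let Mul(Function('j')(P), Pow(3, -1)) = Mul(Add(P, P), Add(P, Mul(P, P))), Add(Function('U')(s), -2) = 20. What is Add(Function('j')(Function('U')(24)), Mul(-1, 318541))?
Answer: -251749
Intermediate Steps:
Function('U')(s) = 22 (Function('U')(s) = Add(2, 20) = 22)
Function('j')(P) = Mul(6, P, Add(P, Pow(P, 2))) (Function('j')(P) = Mul(3, Mul(Add(P, P), Add(P, Mul(P, P)))) = Mul(3, Mul(Mul(2, P), Add(P, Pow(P, 2)))) = Mul(3, Mul(2, P, Add(P, Pow(P, 2)))) = Mul(6, P, Add(P, Pow(P, 2))))
Add(Function('j')(Function('U')(24)), Mul(-1, 318541)) = Add(Mul(6, Pow(22, 2), Add(1, 22)), Mul(-1, 318541)) = Add(Mul(6, 484, 23), -318541) = Add(66792, -318541) = -251749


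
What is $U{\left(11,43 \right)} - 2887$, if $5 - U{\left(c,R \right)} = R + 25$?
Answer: $-2950$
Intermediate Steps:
$U{\left(c,R \right)} = -20 - R$ ($U{\left(c,R \right)} = 5 - \left(R + 25\right) = 5 - \left(25 + R\right) = -20 - R$)
$U{\left(11,43 \right)} - 2887 = \left(-20 - 43\right) - 2887 = -63 - 2887 = -2950$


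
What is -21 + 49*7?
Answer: 322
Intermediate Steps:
-21 + 49*7 = -21 + 343 = 322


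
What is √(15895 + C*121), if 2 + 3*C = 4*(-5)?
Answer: √135069/3 ≈ 122.51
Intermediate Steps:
C = -22/3 (C = -⅔ + (4*(-5))/3 = -⅔ + (⅓)*(-20) = -⅔ - 20/3 = -22/3 ≈ -7.3333)
√(15895 + C*121) = √(15895 - 22/3*121) = √(15895 - 2662/3) = √(45023/3) = √135069/3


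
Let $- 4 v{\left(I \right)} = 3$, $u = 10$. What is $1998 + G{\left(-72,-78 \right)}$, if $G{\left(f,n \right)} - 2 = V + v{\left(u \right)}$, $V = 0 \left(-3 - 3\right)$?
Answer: $\frac{7997}{4} \approx 1999.3$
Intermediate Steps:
$v{\left(I \right)} = - \frac{3}{4}$ ($v{\left(I \right)} = \left(- \frac{1}{4}\right) 3 = - \frac{3}{4}$)
$V = 0$ ($V = 0 \left(-6\right) = 0$)
$G{\left(f,n \right)} = \frac{5}{4}$ ($G{\left(f,n \right)} = 2 + \left(0 - \frac{3}{4}\right) = 2 - \frac{3}{4} = \frac{5}{4}$)
$1998 + G{\left(-72,-78 \right)} = 1998 + \frac{5}{4} = \frac{7997}{4}$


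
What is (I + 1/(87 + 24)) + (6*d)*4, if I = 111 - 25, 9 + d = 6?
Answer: 1555/111 ≈ 14.009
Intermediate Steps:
d = -3 (d = -9 + 6 = -3)
I = 86
(I + 1/(87 + 24)) + (6*d)*4 = (86 + 1/(87 + 24)) + (6*(-3))*4 = (86 + 1/111) - 18*4 = (86 + 1/111) - 72 = 9547/111 - 72 = 1555/111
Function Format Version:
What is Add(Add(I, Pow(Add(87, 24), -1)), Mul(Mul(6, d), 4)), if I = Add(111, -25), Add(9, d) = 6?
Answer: Rational(1555, 111) ≈ 14.009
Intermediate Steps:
d = -3 (d = Add(-9, 6) = -3)
I = 86
Add(Add(I, Pow(Add(87, 24), -1)), Mul(Mul(6, d), 4)) = Add(Add(86, Pow(Add(87, 24), -1)), Mul(Mul(6, -3), 4)) = Add(Add(86, Pow(111, -1)), Mul(-18, 4)) = Add(Add(86, Rational(1, 111)), -72) = Add(Rational(9547, 111), -72) = Rational(1555, 111)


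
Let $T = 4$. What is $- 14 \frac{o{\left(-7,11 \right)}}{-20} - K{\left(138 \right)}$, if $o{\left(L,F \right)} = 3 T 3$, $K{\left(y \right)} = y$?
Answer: $- \frac{564}{5} \approx -112.8$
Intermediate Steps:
$o{\left(L,F \right)} = 36$ ($o{\left(L,F \right)} = 3 \cdot 4 \cdot 3 = 3 \cdot 12 = 36$)
$- 14 \frac{o{\left(-7,11 \right)}}{-20} - K{\left(138 \right)} = - 14 \frac{36}{-20} - 138 = - 14 \cdot 36 \left(- \frac{1}{20}\right) - 138 = \left(-14\right) \left(- \frac{9}{5}\right) - 138 = \frac{126}{5} - 138 = - \frac{564}{5}$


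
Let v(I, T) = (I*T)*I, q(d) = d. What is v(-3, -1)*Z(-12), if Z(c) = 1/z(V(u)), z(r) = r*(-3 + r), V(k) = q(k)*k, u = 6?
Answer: -1/132 ≈ -0.0075758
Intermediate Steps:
V(k) = k² (V(k) = k*k = k²)
v(I, T) = T*I²
Z(c) = 1/1188 (Z(c) = 1/(6²*(-3 + 6²)) = 1/(36*(-3 + 36)) = 1/(36*33) = 1/1188)
v(-3, -1)*Z(-12) = -1*(-3)²*(1/1188) = -1*9*(1/1188) = -9*1/1188 = -1/132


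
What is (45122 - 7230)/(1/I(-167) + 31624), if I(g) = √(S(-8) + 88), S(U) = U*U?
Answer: 182141084416/152011761151 - 75784*√38/152011761151 ≈ 1.1982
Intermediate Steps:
S(U) = U²
I(g) = 2*√38 (I(g) = √((-8)² + 88) = √(64 + 88) = √152 = 2*√38)
(45122 - 7230)/(1/I(-167) + 31624) = (45122 - 7230)/(1/(2*√38) + 31624) = 37892/(√38/76 + 31624) = 37892/(31624 + √38/76)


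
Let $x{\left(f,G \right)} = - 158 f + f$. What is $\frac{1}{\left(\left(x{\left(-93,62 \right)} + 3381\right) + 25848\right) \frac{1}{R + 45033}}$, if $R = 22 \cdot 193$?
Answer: $\frac{49279}{43830} \approx 1.1243$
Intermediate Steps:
$x{\left(f,G \right)} = - 157 f$
$R = 4246$
$\frac{1}{\left(\left(x{\left(-93,62 \right)} + 3381\right) + 25848\right) \frac{1}{R + 45033}} = \frac{1}{\left(\left(\left(-157\right) \left(-93\right) + 3381\right) + 25848\right) \frac{1}{4246 + 45033}} = \frac{1}{\left(\left(14601 + 3381\right) + 25848\right) \frac{1}{49279}} = \frac{1}{\left(17982 + 25848\right) \frac{1}{49279}} = \frac{1}{43830 \cdot \frac{1}{49279}} = \frac{1}{\frac{43830}{49279}} = \frac{49279}{43830}$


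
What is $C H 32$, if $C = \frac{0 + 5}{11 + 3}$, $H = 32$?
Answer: $\frac{2560}{7} \approx 365.71$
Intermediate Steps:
$C = \frac{5}{14} \approx 0.35714$
$C H 32 = \frac{5}{14} \cdot 32 \cdot 32 = \frac{80}{7} \cdot 32 = \frac{2560}{7}$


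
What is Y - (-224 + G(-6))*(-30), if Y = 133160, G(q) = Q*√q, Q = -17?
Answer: 126440 - 510*I*√6 ≈ 1.2644e+5 - 1249.2*I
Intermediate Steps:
G(q) = -17*√q
Y - (-224 + G(-6))*(-30) = 133160 - (-224 - 17*I*√6)*(-30) = 133160 - (6720 + 510*I*√6) = 133160 + (-6720 - 510*I*√6) = 126440 - 510*I*√6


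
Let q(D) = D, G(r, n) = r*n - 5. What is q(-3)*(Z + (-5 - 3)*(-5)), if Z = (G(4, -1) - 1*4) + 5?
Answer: -96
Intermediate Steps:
G(r, n) = -5 + n*r (G(r, n) = n*r - 5 = -5 + n*r)
Z = -8 (Z = ((-5 - 1*4) - 1*4) + 5 = ((-5 - 4) - 4) + 5 = (-9 - 4) + 5 = -13 + 5 = -8)
q(-3)*(Z + (-5 - 3)*(-5)) = -3*(-8 + (-5 - 3)*(-5)) = -3*(-8 - 8*(-5)) = -3*(-8 + 40) = -3*32 = -96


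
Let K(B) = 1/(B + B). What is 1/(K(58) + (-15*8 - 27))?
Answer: -116/17051 ≈ -0.0068031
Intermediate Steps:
K(B) = 1/(2*B)
1/(K(58) + (-15*8 - 27)) = 1/((½)/58 + (-15*8 - 27)) = 1/((½)*(1/58) + (-120 - 27)) = 1/(1/116 - 147) = 1/(-17051/116) = -116/17051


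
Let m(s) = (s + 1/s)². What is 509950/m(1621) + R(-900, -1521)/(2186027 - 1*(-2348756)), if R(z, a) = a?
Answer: 3032975574230677703/15655210235252772206 ≈ 0.19374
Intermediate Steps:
509950/m(1621) + R(-900, -1521)/(2186027 - 1*(-2348756)) = 509950/(((1 + 1621²)²/1621²)) - 1521/(2186027 - 1*(-2348756)) = 509950/(((1 + 2627641)²/2627641)) - 1521/(2186027 + 2348756) = 509950/(((1/2627641)*2627642²)) - 1521/4534783 = 509950/(((1/2627641)*6904502480164)) - 1521*1/4534783 = 509950/(6904502480164/2627641) - 1521/4534783 = 509950*(2627641/6904502480164) - 1521/4534783 = 669982763975/3452251240082 - 1521/4534783 = 3032975574230677703/15655210235252772206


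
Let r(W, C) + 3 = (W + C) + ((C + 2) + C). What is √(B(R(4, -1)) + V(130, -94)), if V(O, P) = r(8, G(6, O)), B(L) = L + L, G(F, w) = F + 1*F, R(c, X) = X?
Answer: √41 ≈ 6.4031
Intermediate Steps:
G(F, w) = 2*F (G(F, w) = F + F = 2*F)
B(L) = 2*L
r(W, C) = -1 + W + 3*C (r(W, C) = -3 + ((W + C) + ((C + 2) + C)) = -3 + ((C + W) + ((2 + C) + C)) = -3 + ((C + W) + (2 + 2*C)) = -3 + (2 + W + 3*C) = -1 + W + 3*C)
V(O, P) = 43 (V(O, P) = -1 + 8 + 3*(2*6) = -1 + 8 + 3*12 = -1 + 8 + 36 = 43)
√(B(R(4, -1)) + V(130, -94)) = √(2*(-1) + 43) = √(-2 + 43) = √41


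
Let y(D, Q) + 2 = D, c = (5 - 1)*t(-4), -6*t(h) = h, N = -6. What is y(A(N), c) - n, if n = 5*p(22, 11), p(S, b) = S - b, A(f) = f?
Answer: -63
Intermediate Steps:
t(h) = -h/6
c = 8/3 (c = (5 - 1)*(-⅙*(-4)) = 4*(⅔) = 8/3 ≈ 2.6667)
y(D, Q) = -2 + D
n = 55 (n = 5*(22 - 1*11) = 5*(22 - 11) = 5*11 = 55)
y(A(N), c) - n = (-2 - 6) - 1*55 = -8 - 55 = -63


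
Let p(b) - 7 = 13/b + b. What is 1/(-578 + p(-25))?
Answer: -25/14913 ≈ -0.0016764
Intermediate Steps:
p(b) = 7 + b + 13/b (p(b) = 7 + (13/b + b) = 7 + (b + 13/b) = 7 + b + 13/b)
1/(-578 + p(-25)) = 1/(-578 + (7 - 25 + 13/(-25))) = 1/(-578 + (7 - 25 + 13*(-1/25))) = 1/(-578 + (7 - 25 - 13/25)) = 1/(-578 - 463/25) = 1/(-14913/25) = -25/14913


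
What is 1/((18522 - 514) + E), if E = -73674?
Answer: -1/55666 ≈ -1.7964e-5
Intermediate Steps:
1/((18522 - 514) + E) = 1/((18522 - 514) - 73674) = 1/(18008 - 73674) = 1/(-55666) = -1/55666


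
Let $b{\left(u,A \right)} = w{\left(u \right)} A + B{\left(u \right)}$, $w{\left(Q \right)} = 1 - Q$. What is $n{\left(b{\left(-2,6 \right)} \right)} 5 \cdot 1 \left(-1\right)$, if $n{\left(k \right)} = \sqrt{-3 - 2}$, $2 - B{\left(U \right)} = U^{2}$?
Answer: $- 5 i \sqrt{5} \approx - 11.18 i$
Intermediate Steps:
$B{\left(U \right)} = 2 - U^{2}$
$b{\left(u,A \right)} = 2 - u^{2} + A \left(1 - u\right)$ ($b{\left(u,A \right)} = \left(1 - u\right) A - \left(-2 + u^{2}\right) = A \left(1 - u\right) - \left(-2 + u^{2}\right) = 2 - u^{2} + A \left(1 - u\right)$)
$n{\left(k \right)} = i \sqrt{5}$ ($n{\left(k \right)} = \sqrt{-5} = i \sqrt{5}$)
$n{\left(b{\left(-2,6 \right)} \right)} 5 \cdot 1 \left(-1\right) = i \sqrt{5} \cdot 5 \cdot 1 \left(-1\right) = i \sqrt{5} \cdot 5 \left(-1\right) = i \sqrt{5} \left(-5\right) = - 5 i \sqrt{5}$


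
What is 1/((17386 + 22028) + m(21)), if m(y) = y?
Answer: 1/39435 ≈ 2.5358e-5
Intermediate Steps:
1/((17386 + 22028) + m(21)) = 1/((17386 + 22028) + 21) = 1/(39414 + 21) = 1/39435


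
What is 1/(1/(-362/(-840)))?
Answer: 181/420 ≈ 0.43095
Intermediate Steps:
1/(1/(-362/(-840))) = 1/(1/(-362*(-1/840))) = 1/(1/(181/420)) = 1/(420/181) = 181/420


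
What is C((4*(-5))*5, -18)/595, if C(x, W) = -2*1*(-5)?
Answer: 2/119 ≈ 0.016807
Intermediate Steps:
C(x, W) = 10 (C(x, W) = -2*(-5) = 10)
C((4*(-5))*5, -18)/595 = 10/595 = 10*(1/595) = 2/119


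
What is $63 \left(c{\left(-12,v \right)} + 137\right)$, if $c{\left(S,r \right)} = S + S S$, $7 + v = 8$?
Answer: $16947$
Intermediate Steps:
$v = 1$ ($v = -7 + 8 = 1$)
$c{\left(S,r \right)} = S + S^{2}$
$63 \left(c{\left(-12,v \right)} + 137\right) = 63 \left(- 12 \left(1 - 12\right) + 137\right) = 63 \left(\left(-12\right) \left(-11\right) + 137\right) = 63 \left(132 + 137\right) = 63 \cdot 269 = 16947$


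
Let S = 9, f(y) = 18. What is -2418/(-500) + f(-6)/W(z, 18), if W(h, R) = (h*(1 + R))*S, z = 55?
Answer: 252781/52250 ≈ 4.8379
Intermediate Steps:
W(h, R) = 9*h*(1 + R) (W(h, R) = (h*(1 + R))*9 = 9*h*(1 + R))
-2418/(-500) + f(-6)/W(z, 18) = -2418/(-500) + 18/((9*55*(1 + 18))) = -2418*(-1/500) + 18/((9*55*19)) = 1209/250 + 18/9405 = 1209/250 + 18*(1/9405) = 1209/250 + 2/1045 = 252781/52250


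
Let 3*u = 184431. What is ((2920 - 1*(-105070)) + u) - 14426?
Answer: 155041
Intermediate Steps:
u = 61477 (u = (⅓)*184431 = 61477)
((2920 - 1*(-105070)) + u) - 14426 = ((2920 - 1*(-105070)) + 61477) - 14426 = ((2920 + 105070) + 61477) - 14426 = (107990 + 61477) - 14426 = 169467 - 14426 = 155041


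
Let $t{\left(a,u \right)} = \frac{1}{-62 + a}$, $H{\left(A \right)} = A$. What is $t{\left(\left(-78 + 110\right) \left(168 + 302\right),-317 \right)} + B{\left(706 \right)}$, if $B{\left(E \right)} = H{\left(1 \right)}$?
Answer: $\frac{14979}{14978} \approx 1.0001$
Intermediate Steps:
$B{\left(E \right)} = 1$
$t{\left(\left(-78 + 110\right) \left(168 + 302\right),-317 \right)} + B{\left(706 \right)} = \frac{1}{-62 + \left(-78 + 110\right) \left(168 + 302\right)} + 1 = \frac{1}{-62 + 32 \cdot 470} + 1 = \frac{1}{-62 + 15040} + 1 = \frac{1}{14978} + 1 = \frac{14979}{14978}$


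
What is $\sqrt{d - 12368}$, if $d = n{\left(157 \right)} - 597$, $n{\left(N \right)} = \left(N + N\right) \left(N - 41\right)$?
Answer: $\sqrt{23459} \approx 153.16$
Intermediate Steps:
$n{\left(N \right)} = 2 N \left(-41 + N\right)$
$d = 35827$ ($d = 2 \cdot 157 \left(-41 + 157\right) - 597 = 2 \cdot 157 \cdot 116 - 597 = 36424 - 597 = 35827$)
$\sqrt{d - 12368} = \sqrt{35827 - 12368} = \sqrt{23459}$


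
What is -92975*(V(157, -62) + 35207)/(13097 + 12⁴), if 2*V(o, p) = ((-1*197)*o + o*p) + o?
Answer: -1390348150/33833 ≈ -41094.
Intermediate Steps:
V(o, p) = -98*o + o*p/2 (V(o, p) = (((-1*197)*o + o*p) + o)/2 = ((-197*o + o*p) + o)/2 = (-196*o + o*p)/2 = -98*o + o*p/2)
-92975*(V(157, -62) + 35207)/(13097 + 12⁴) = -92975*((½)*157*(-196 - 62) + 35207)/(13097 + 12⁴) = -92975*((½)*157*(-258) + 35207)/(13097 + 20736) = -92975/(33833/(-20253 + 35207)) = -92975/(33833/14954) = -92975/(33833*(1/14954)) = -92975/33833/14954 = -92975*14954/33833 = -1390348150/33833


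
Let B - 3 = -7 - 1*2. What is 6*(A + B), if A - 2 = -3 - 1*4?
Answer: -66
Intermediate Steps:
A = -5 (A = 2 + (-3 - 1*4) = 2 + (-3 - 4) = 2 - 7 = -5)
B = -6 (B = 3 + (-7 - 1*2) = 3 + (-7 - 2) = 3 - 9 = -6)
6*(A + B) = 6*(-5 - 6) = 6*(-11) = -66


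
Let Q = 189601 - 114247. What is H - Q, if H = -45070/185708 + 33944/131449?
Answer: -919737988984923/12205565446 ≈ -75354.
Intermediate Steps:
Q = 75354
H = 189632961/12205565446 (H = -45070*1/185708 + 33944*(1/131449) = -22535/92854 + 33944/131449 = 189632961/12205565446 ≈ 0.015537)
H - Q = 189632961/12205565446 - 1*75354 = 189632961/12205565446 - 75354 = -919737988984923/12205565446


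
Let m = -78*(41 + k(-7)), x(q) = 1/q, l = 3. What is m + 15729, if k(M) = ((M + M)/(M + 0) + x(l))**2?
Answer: 36319/3 ≈ 12106.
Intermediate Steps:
k(M) = 49/9 (k(M) = ((M + M)/(M + 0) + 1/3)**2 = ((2*M)/M + 1/3)**2 = (2 + 1/3)**2 = (7/3)**2 = 49/9)
m = -10868/3 (m = -78*(41 + 49/9) = -78*418/9 = -10868/3 ≈ -3622.7)
m + 15729 = -10868/3 + 15729 = 36319/3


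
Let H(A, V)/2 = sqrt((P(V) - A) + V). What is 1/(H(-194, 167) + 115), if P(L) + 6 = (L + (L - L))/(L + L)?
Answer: 115/11803 - 3*sqrt(158)/11803 ≈ 0.0065484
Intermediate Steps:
P(L) = -11/2 (P(L) = -6 + (L + (L - L))/(L + L) = -6 + (L + 0)/((2*L)) = -6 + L*(1/(2*L)) = -6 + 1/2 = -11/2)
H(A, V) = 2*sqrt(-11/2 + V - A) (H(A, V) = 2*sqrt((-11/2 - A) + V) = 2*sqrt(-11/2 + V - A))
1/(H(-194, 167) + 115) = 1/(sqrt(-22 - 4*(-194) + 4*167) + 115) = 1/(sqrt(-22 + 776 + 668) + 115) = 1/(sqrt(1422) + 115) = 1/(3*sqrt(158) + 115) = 1/(115 + 3*sqrt(158))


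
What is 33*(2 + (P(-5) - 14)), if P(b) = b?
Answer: -561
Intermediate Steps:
33*(2 + (P(-5) - 14)) = 33*(2 + (-5 - 14)) = 33*(2 - 19) = 33*(-17) = -561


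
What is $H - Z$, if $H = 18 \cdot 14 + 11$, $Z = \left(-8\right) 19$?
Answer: $415$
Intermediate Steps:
$Z = -152$
$H = 263$ ($H = 252 + 11 = 263$)
$H - Z = 263 - -152 = 263 + 152 = 415$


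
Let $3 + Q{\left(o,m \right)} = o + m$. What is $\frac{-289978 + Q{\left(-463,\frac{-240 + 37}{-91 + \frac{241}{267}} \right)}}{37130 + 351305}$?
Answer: $- \frac{6986866663}{9344192360} \approx -0.74772$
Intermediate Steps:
$Q{\left(o,m \right)} = -3 + m + o$ ($Q{\left(o,m \right)} = -3 + \left(o + m\right) = -3 + \left(m + o\right) = -3 + m + o$)
$\frac{-289978 + Q{\left(-463,\frac{-240 + 37}{-91 + \frac{241}{267}} \right)}}{37130 + 351305} = \frac{-289978 - \left(466 - \frac{-240 + 37}{-91 + \frac{241}{267}}\right)}{37130 + 351305} = \frac{-289978 - \left(466 + \frac{203}{-91 + 241 \cdot \frac{1}{267}}\right)}{388435} = \left(-289978 - \left(466 + \frac{203}{-91 + \frac{241}{267}}\right)\right) \frac{1}{388435} = \left(-289978 - \left(466 - \frac{54201}{24056}\right)\right) \frac{1}{388435} = \left(-289978 - \frac{11155895}{24056}\right) \frac{1}{388435} = \left(- \frac{6986866663}{24056}\right) \frac{1}{388435} = - \frac{6986866663}{9344192360}$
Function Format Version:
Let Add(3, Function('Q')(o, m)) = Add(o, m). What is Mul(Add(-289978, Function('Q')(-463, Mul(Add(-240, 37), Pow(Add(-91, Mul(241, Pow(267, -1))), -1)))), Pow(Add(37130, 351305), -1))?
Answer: Rational(-6986866663, 9344192360) ≈ -0.74772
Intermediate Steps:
Function('Q')(o, m) = Add(-3, m, o) (Function('Q')(o, m) = Add(-3, Add(o, m)) = Add(-3, Add(m, o)) = Add(-3, m, o))
Mul(Add(-289978, Function('Q')(-463, Mul(Add(-240, 37), Pow(Add(-91, Mul(241, Pow(267, -1))), -1)))), Pow(Add(37130, 351305), -1)) = Mul(Add(-289978, Add(-3, Mul(Add(-240, 37), Pow(Add(-91, Mul(241, Pow(267, -1))), -1)), -463)), Pow(Add(37130, 351305), -1)) = Mul(Add(-289978, Add(-3, Mul(-203, Pow(Add(-91, Mul(241, Rational(1, 267))), -1)), -463)), Pow(388435, -1)) = Mul(Add(-289978, Add(-3, Mul(-203, Pow(Add(-91, Rational(241, 267)), -1)), -463)), Rational(1, 388435)) = Mul(Add(-289978, Add(-3, Mul(-203, Pow(Rational(-24056, 267), -1)), -463)), Rational(1, 388435)) = Mul(Add(-289978, Add(-3, Mul(-203, Rational(-267, 24056)), -463)), Rational(1, 388435)) = Mul(Add(-289978, Add(-3, Rational(54201, 24056), -463)), Rational(1, 388435)) = Mul(Add(-289978, Rational(-11155895, 24056)), Rational(1, 388435)) = Mul(Rational(-6986866663, 24056), Rational(1, 388435)) = Rational(-6986866663, 9344192360)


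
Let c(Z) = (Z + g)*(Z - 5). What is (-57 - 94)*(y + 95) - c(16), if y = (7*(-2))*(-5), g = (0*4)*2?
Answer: -25091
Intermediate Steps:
g = 0 (g = 0*2 = 0)
c(Z) = Z*(-5 + Z) (c(Z) = (Z + 0)*(Z - 5) = Z*(-5 + Z))
y = 70 (y = -14*(-5) = 70)
(-57 - 94)*(y + 95) - c(16) = (-57 - 94)*(70 + 95) - 16*(-5 + 16) = -151*165 - 16*11 = -24915 - 1*176 = -24915 - 176 = -25091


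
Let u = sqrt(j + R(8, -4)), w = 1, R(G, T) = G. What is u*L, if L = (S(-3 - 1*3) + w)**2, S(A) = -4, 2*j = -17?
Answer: 9*I*sqrt(2)/2 ≈ 6.364*I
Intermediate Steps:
j = -17/2 (j = (1/2)*(-17) = -17/2 ≈ -8.5000)
u = I*sqrt(2)/2 (u = sqrt(-17/2 + 8) = sqrt(-1/2) = I*sqrt(2)/2 ≈ 0.70711*I)
L = 9 (L = (-4 + 1)**2 = (-3)**2 = 9)
u*L = (I*sqrt(2)/2)*9 = 9*I*sqrt(2)/2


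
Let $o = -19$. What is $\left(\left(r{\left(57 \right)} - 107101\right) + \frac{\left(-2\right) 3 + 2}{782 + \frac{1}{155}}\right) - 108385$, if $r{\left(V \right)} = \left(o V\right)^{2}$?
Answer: $\frac{116047774413}{121211} \approx 9.574 \cdot 10^{5}$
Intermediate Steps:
$r{\left(V \right)} = 361 V^{2}$ ($r{\left(V \right)} = \left(- 19 V\right)^{2} = 361 V^{2}$)
$\left(\left(r{\left(57 \right)} - 107101\right) + \frac{\left(-2\right) 3 + 2}{782 + \frac{1}{155}}\right) - 108385 = \left(\left(361 \cdot 57^{2} - 107101\right) + \frac{\left(-2\right) 3 + 2}{782 + \frac{1}{155}}\right) - 108385 = \left(\left(361 \cdot 3249 - 107101\right) + \frac{-6 + 2}{782 + \frac{1}{155}}\right) - 108385 = \left(\left(1172889 - 107101\right) - \frac{4}{\frac{121211}{155}}\right) - 108385 = \left(1065788 - \frac{620}{121211}\right) - 108385 = \frac{129185228648}{121211} - 108385 = \frac{116047774413}{121211}$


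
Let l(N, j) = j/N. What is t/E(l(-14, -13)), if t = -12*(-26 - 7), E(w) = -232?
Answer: -99/58 ≈ -1.7069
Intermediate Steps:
t = 396 (t = -12*(-33) = 396)
t/E(l(-14, -13)) = 396/(-232) = 396*(-1/232) = -99/58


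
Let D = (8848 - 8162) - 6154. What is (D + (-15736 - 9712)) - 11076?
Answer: -41992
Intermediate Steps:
D = -5468 (D = 686 - 6154 = -5468)
(D + (-15736 - 9712)) - 11076 = (-5468 + (-15736 - 9712)) - 11076 = (-5468 - 25448) - 11076 = -30916 - 11076 = -41992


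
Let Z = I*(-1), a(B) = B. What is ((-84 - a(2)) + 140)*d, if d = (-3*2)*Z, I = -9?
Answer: -2916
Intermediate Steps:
Z = 9 (Z = -9*(-1) = 9)
d = -54 (d = -3*2*9 = -6*9 = -54)
((-84 - a(2)) + 140)*d = ((-84 - 1*2) + 140)*(-54) = ((-84 - 2) + 140)*(-54) = (-86 + 140)*(-54) = 54*(-54) = -2916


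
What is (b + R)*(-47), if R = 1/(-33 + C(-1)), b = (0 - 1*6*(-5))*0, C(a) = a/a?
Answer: 47/32 ≈ 1.4688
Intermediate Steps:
C(a) = 1
b = 0 (b = (0 - 6*(-5))*0 = (0 + 30)*0 = 30*0 = 0)
R = -1/32 (R = 1/(-33 + 1) = 1/(-32) = -1/32 ≈ -0.031250)
(b + R)*(-47) = (0 - 1/32)*(-47) = -1/32*(-47) = 47/32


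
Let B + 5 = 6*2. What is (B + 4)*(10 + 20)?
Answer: 330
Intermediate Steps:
B = 7 (B = -5 + 6*2 = -5 + 12 = 7)
(B + 4)*(10 + 20) = (7 + 4)*(10 + 20) = 11*30 = 330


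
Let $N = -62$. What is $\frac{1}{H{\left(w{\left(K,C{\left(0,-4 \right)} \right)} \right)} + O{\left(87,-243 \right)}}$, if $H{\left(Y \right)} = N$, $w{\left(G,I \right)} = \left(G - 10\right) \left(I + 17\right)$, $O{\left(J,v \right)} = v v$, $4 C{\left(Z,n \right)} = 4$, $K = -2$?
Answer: $\frac{1}{58987} \approx 1.6953 \cdot 10^{-5}$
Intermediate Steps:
$C{\left(Z,n \right)} = 1$ ($C{\left(Z,n \right)} = \frac{1}{4} \cdot 4 = 1$)
$O{\left(J,v \right)} = v^{2}$
$w{\left(G,I \right)} = \left(-10 + G\right) \left(17 + I\right)$
$H{\left(Y \right)} = -62$
$\frac{1}{H{\left(w{\left(K,C{\left(0,-4 \right)} \right)} \right)} + O{\left(87,-243 \right)}} = \frac{1}{-62 + \left(-243\right)^{2}} = \frac{1}{-62 + 59049} = \frac{1}{58987}$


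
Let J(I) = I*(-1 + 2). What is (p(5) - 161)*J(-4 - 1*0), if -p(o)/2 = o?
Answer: 684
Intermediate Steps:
p(o) = -2*o
J(I) = I (J(I) = I*1 = I)
(p(5) - 161)*J(-4 - 1*0) = (-2*5 - 161)*(-4 - 1*0) = (-10 - 161)*(-4 + 0) = -171*(-4) = 684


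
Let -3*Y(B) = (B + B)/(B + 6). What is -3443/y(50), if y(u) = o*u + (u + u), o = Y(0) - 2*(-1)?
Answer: -3443/200 ≈ -17.215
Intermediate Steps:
Y(B) = -2*B/(3*(6 + B)) (Y(B) = -(B + B)/(3*(B + 6)) = -2*B/(3*(6 + B)))
o = 2 (o = -2*0/(18 + 3*0) - 2*(-1) = -2*0/(18 + 0) + 2 = -2*0/18 + 2 = -2*0*1/18 + 2 = 0 + 2 = 2)
y(u) = 4*u (y(u) = 2*u + (u + u) = 2*u + 2*u = 4*u)
-3443/y(50) = -3443/(4*50) = -3443/200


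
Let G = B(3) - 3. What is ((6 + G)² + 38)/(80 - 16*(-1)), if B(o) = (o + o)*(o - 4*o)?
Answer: 2639/96 ≈ 27.490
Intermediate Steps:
B(o) = -6*o² (B(o) = (2*o)*(-3*o) = -6*o²)
G = -57 (G = -6*3² - 3 = -6*9 - 3 = -54 - 3 = -57)
((6 + G)² + 38)/(80 - 16*(-1)) = ((6 - 57)² + 38)/(80 - 16*(-1)) = ((-51)² + 38)/(80 + 16) = (2601 + 38)/96 = 2639*(1/96) = 2639/96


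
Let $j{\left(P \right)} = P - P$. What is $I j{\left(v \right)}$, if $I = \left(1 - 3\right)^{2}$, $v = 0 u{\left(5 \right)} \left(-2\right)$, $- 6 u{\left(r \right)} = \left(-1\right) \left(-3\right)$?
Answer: $0$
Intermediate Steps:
$u{\left(r \right)} = - \frac{1}{2}$ ($u{\left(r \right)} = - \frac{\left(-1\right) \left(-3\right)}{6} = \left(- \frac{1}{6}\right) 3 = - \frac{1}{2}$)
$v = 0$ ($v = 0 \left(- \frac{1}{2}\right) \left(-2\right) = 0 \left(-2\right) = 0$)
$j{\left(P \right)} = 0$
$I = 4$ ($I = \left(-2\right)^{2} = 4$)
$I j{\left(v \right)} = 4 \cdot 0 = 0$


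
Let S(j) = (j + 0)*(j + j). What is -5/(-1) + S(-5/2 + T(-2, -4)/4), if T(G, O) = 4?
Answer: 19/2 ≈ 9.5000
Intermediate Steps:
S(j) = 2*j² (S(j) = j*(2*j) = 2*j²)
-5/(-1) + S(-5/2 + T(-2, -4)/4) = -5/(-1) + 2*(-5/2 + 4/4)² = -5*(-1) + 2*(-5*½ + 4*(¼))² = 5 + 2*(-5/2 + 1)² = 5 + 2*(-3/2)² = 5 + 2*(9/4) = 5 + 9/2 = 19/2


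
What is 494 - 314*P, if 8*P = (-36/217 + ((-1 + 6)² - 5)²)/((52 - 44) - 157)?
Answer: 19377989/32333 ≈ 599.33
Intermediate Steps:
P = -21691/64666 (P = ((-36/217 + ((-1 + 6)² - 5)²)/((52 - 44) - 157))/8 = ((-36*1/217 + (5² - 5)²)/(8 - 157))/8 = ((-36/217 + (25 - 5)²)/(-149))/8 = ((-36/217 + 20²)*(-1/149))/8 = ((-36/217 + 400)*(-1/149))/8 = ((86764/217)*(-1/149))/8 = (⅛)*(-86764/32333) = -21691/64666 ≈ -0.33543)
494 - 314*P = 494 - 314*(-21691/64666) = 494 + 3405487/32333 = 19377989/32333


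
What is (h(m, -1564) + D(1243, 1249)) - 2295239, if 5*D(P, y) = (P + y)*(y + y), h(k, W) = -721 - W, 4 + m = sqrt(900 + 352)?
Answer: -5246964/5 ≈ -1.0494e+6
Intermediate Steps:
m = -4 + 2*sqrt(313) (m = -4 + sqrt(900 + 352) = -4 + sqrt(1252) = -4 + 2*sqrt(313) ≈ 31.384)
D(P, y) = 2*y*(P + y)/5 (D(P, y) = ((P + y)*(y + y))/5 = ((P + y)*(2*y))/5 = (2*y*(P + y))/5 = 2*y*(P + y)/5)
(h(m, -1564) + D(1243, 1249)) - 2295239 = ((-721 - 1*(-1564)) + (2/5)*1249*(1243 + 1249)) - 2295239 = ((-721 + 1564) + (2/5)*1249*2492) - 2295239 = (843 + 6225016/5) - 2295239 = 6229231/5 - 2295239 = -5246964/5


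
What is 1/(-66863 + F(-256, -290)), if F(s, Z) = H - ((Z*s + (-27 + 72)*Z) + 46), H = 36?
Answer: -1/128063 ≈ -7.8087e-6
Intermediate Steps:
F(s, Z) = -10 - 45*Z - Z*s (F(s, Z) = 36 - ((Z*s + (-27 + 72)*Z) + 46) = 36 - ((Z*s + 45*Z) + 46) = 36 - ((45*Z + Z*s) + 46) = 36 - (46 + 45*Z + Z*s) = 36 + (-46 - 45*Z - Z*s) = -10 - 45*Z - Z*s)
1/(-66863 + F(-256, -290)) = 1/(-66863 + (-10 - 45*(-290) - 1*(-290)*(-256))) = 1/(-66863 + (-10 + 13050 - 74240)) = 1/(-66863 - 61200) = 1/(-128063) = -1/128063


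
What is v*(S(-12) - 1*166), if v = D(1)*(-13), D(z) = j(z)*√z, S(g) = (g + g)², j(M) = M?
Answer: -5330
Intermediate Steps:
S(g) = 4*g² (S(g) = (2*g)² = 4*g²)
D(z) = z^(3/2) (D(z) = z*√z = z^(3/2))
v = -13 (v = 1^(3/2)*(-13) = 1*(-13) = -13)
v*(S(-12) - 1*166) = -13*(4*(-12)² - 1*166) = -13*(4*144 - 166) = -13*(576 - 166) = -13*410 = -5330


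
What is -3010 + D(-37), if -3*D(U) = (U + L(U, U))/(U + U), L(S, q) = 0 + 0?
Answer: -18061/6 ≈ -3010.2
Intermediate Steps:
L(S, q) = 0
D(U) = -1/6 (D(U) = -(U + 0)/(3*(U + U)) = -U/(3*(2*U)) = -U*1/(2*U)/3 = -1/3*1/2 = -1/6)
-3010 + D(-37) = -3010 - 1/6 = -18061/6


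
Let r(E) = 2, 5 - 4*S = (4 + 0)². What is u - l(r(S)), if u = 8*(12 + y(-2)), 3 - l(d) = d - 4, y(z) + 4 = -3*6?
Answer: -85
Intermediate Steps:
y(z) = -22 (y(z) = -4 - 3*6 = -4 - 18 = -22)
S = -11/4 (S = 5/4 - (4 + 0)²/4 = 5/4 - ¼*4² = 5/4 - ¼*16 = 5/4 - 4 = -11/4 ≈ -2.7500)
l(d) = 7 - d (l(d) = 3 - (d - 4) = 3 - (-4 + d) = 3 + (4 - d) = 7 - d)
u = -80 (u = 8*(12 - 22) = 8*(-10) = -80)
u - l(r(S)) = -80 - (7 - 1*2) = -80 - (7 - 2) = -80 - 1*5 = -80 - 5 = -85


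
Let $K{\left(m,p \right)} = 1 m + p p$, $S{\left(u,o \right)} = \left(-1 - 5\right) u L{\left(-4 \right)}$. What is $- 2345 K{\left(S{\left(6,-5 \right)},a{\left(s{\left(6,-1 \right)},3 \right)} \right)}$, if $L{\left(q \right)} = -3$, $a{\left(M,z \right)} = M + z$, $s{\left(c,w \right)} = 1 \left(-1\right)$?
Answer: $-262640$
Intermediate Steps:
$s{\left(c,w \right)} = -1$
$S{\left(u,o \right)} = 18 u$ ($S{\left(u,o \right)} = \left(-1 - 5\right) u \left(-3\right) = - 6 u \left(-3\right) = 18 u$)
$K{\left(m,p \right)} = m + p^{2}$
$- 2345 K{\left(S{\left(6,-5 \right)},a{\left(s{\left(6,-1 \right)},3 \right)} \right)} = - 2345 \left(18 \cdot 6 + \left(-1 + 3\right)^{2}\right) = - 2345 \left(108 + 2^{2}\right) = - 2345 \left(108 + 4\right) = \left(-2345\right) 112 = -262640$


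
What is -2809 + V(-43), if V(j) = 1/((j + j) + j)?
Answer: -362362/129 ≈ -2809.0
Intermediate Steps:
V(j) = 1/(3*j) (V(j) = 1/(2*j + j) = 1/(3*j))
-2809 + V(-43) = -2809 + (1/3)/(-43) = -2809 + (1/3)*(-1/43) = -2809 - 1/129 = -362362/129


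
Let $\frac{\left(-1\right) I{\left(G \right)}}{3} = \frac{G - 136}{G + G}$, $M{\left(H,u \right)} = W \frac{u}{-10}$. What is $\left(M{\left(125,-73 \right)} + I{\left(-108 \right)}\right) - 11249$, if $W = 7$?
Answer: $- \frac{504058}{45} \approx -11201.0$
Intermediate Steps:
$M{\left(H,u \right)} = - \frac{7 u}{10}$ ($M{\left(H,u \right)} = 7 \frac{u}{-10} = 7 u \left(- \frac{1}{10}\right) = 7 \left(- \frac{u}{10}\right) = - \frac{7 u}{10}$)
$I{\left(G \right)} = - \frac{3 \left(-136 + G\right)}{2 G}$ ($I{\left(G \right)} = - 3 \frac{G - 136}{G + G} = - 3 \frac{-136 + G}{2 G} = - \frac{3 \left(-136 + G\right)}{2 G}$)
$\left(M{\left(125,-73 \right)} + I{\left(-108 \right)}\right) - 11249 = \left(\left(- \frac{7}{10}\right) \left(-73\right) + \left(- \frac{3}{2} + \frac{204}{-108}\right)\right) - 11249 = \left(\frac{511}{10} + \left(- \frac{3}{2} + 204 \left(- \frac{1}{108}\right)\right)\right) - 11249 = \left(\frac{511}{10} - \frac{61}{18}\right) - 11249 = \frac{2147}{45} - 11249 = - \frac{504058}{45}$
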